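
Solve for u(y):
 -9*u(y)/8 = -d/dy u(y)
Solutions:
 u(y) = C1*exp(9*y/8)


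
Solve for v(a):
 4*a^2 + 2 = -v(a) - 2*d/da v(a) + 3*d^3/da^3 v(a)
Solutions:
 v(a) = C3*exp(a) - 4*a^2 + 16*a + (C1*sin(sqrt(3)*a/6) + C2*cos(sqrt(3)*a/6))*exp(-a/2) - 34


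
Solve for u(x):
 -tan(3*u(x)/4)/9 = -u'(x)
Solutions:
 u(x) = -4*asin(C1*exp(x/12))/3 + 4*pi/3
 u(x) = 4*asin(C1*exp(x/12))/3


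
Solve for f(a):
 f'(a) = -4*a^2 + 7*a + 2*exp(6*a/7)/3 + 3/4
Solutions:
 f(a) = C1 - 4*a^3/3 + 7*a^2/2 + 3*a/4 + 7*exp(6*a/7)/9


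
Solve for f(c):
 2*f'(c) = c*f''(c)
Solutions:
 f(c) = C1 + C2*c^3


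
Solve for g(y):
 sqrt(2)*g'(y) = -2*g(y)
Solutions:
 g(y) = C1*exp(-sqrt(2)*y)


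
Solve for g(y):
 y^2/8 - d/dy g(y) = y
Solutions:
 g(y) = C1 + y^3/24 - y^2/2


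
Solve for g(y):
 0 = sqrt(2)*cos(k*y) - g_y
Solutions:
 g(y) = C1 + sqrt(2)*sin(k*y)/k


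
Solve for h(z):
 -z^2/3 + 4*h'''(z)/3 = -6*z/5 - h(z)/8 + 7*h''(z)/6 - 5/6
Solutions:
 h(z) = C1*exp(z/2) + C2*exp(z*(3 - sqrt(57))/16) + C3*exp(z*(3 + sqrt(57))/16) + 8*z^2/3 - 48*z/5 + 388/9


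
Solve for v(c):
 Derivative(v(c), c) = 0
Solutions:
 v(c) = C1


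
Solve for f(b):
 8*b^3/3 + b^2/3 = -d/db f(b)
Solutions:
 f(b) = C1 - 2*b^4/3 - b^3/9


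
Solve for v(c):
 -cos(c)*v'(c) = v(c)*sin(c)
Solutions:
 v(c) = C1*cos(c)


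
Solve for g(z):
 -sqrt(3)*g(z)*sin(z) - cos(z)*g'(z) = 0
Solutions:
 g(z) = C1*cos(z)^(sqrt(3))


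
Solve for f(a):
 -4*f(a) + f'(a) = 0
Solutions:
 f(a) = C1*exp(4*a)


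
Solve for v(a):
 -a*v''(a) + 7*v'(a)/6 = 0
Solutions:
 v(a) = C1 + C2*a^(13/6)


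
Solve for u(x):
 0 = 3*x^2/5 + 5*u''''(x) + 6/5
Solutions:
 u(x) = C1 + C2*x + C3*x^2 + C4*x^3 - x^6/3000 - x^4/100


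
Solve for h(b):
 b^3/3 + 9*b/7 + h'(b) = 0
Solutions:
 h(b) = C1 - b^4/12 - 9*b^2/14


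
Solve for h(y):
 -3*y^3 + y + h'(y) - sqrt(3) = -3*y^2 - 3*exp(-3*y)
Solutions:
 h(y) = C1 + 3*y^4/4 - y^3 - y^2/2 + sqrt(3)*y + exp(-3*y)


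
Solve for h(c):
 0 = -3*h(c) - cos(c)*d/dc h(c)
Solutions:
 h(c) = C1*(sin(c) - 1)^(3/2)/(sin(c) + 1)^(3/2)


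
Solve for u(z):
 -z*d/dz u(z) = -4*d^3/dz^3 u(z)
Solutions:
 u(z) = C1 + Integral(C2*airyai(2^(1/3)*z/2) + C3*airybi(2^(1/3)*z/2), z)


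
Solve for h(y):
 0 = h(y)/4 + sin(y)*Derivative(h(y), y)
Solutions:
 h(y) = C1*(cos(y) + 1)^(1/8)/(cos(y) - 1)^(1/8)


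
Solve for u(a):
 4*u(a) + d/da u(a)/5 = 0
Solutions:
 u(a) = C1*exp(-20*a)


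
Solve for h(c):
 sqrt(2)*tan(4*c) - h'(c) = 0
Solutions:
 h(c) = C1 - sqrt(2)*log(cos(4*c))/4


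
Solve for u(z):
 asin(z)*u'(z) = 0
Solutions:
 u(z) = C1


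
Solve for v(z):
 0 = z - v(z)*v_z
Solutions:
 v(z) = -sqrt(C1 + z^2)
 v(z) = sqrt(C1 + z^2)


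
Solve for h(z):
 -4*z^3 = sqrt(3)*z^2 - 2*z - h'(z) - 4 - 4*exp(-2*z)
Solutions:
 h(z) = C1 + z^4 + sqrt(3)*z^3/3 - z^2 - 4*z + 2*exp(-2*z)


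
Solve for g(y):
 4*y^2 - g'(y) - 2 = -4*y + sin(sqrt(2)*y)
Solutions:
 g(y) = C1 + 4*y^3/3 + 2*y^2 - 2*y + sqrt(2)*cos(sqrt(2)*y)/2


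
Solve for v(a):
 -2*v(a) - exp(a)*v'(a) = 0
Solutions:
 v(a) = C1*exp(2*exp(-a))


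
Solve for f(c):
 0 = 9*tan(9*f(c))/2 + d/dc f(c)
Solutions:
 f(c) = -asin(C1*exp(-81*c/2))/9 + pi/9
 f(c) = asin(C1*exp(-81*c/2))/9


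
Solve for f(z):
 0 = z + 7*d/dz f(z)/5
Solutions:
 f(z) = C1 - 5*z^2/14


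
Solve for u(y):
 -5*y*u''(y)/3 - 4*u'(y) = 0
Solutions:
 u(y) = C1 + C2/y^(7/5)


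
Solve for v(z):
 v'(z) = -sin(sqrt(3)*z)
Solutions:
 v(z) = C1 + sqrt(3)*cos(sqrt(3)*z)/3


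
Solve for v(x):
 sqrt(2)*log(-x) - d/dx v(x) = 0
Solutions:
 v(x) = C1 + sqrt(2)*x*log(-x) - sqrt(2)*x


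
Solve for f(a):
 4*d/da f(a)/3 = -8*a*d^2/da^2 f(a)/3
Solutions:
 f(a) = C1 + C2*sqrt(a)


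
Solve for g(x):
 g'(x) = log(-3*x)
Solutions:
 g(x) = C1 + x*log(-x) + x*(-1 + log(3))


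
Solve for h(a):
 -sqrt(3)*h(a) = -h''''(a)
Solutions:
 h(a) = C1*exp(-3^(1/8)*a) + C2*exp(3^(1/8)*a) + C3*sin(3^(1/8)*a) + C4*cos(3^(1/8)*a)


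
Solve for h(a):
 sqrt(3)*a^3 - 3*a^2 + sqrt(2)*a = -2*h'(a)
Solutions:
 h(a) = C1 - sqrt(3)*a^4/8 + a^3/2 - sqrt(2)*a^2/4


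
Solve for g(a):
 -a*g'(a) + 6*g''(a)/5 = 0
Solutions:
 g(a) = C1 + C2*erfi(sqrt(15)*a/6)


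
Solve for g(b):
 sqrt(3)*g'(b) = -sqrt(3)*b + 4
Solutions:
 g(b) = C1 - b^2/2 + 4*sqrt(3)*b/3


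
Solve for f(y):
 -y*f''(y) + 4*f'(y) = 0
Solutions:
 f(y) = C1 + C2*y^5


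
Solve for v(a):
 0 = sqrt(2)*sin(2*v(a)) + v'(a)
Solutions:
 v(a) = pi - acos((-C1 - exp(4*sqrt(2)*a))/(C1 - exp(4*sqrt(2)*a)))/2
 v(a) = acos((-C1 - exp(4*sqrt(2)*a))/(C1 - exp(4*sqrt(2)*a)))/2


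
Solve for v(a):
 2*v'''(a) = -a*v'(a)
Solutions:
 v(a) = C1 + Integral(C2*airyai(-2^(2/3)*a/2) + C3*airybi(-2^(2/3)*a/2), a)


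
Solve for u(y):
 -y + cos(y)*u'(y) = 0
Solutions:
 u(y) = C1 + Integral(y/cos(y), y)


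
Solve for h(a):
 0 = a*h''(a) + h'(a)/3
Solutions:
 h(a) = C1 + C2*a^(2/3)


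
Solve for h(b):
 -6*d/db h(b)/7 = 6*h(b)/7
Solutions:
 h(b) = C1*exp(-b)


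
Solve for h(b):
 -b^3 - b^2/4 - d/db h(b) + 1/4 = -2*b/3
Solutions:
 h(b) = C1 - b^4/4 - b^3/12 + b^2/3 + b/4


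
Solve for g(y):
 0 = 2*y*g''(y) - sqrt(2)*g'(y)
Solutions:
 g(y) = C1 + C2*y^(sqrt(2)/2 + 1)


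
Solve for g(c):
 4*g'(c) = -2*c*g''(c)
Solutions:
 g(c) = C1 + C2/c


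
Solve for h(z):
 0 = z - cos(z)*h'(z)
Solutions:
 h(z) = C1 + Integral(z/cos(z), z)


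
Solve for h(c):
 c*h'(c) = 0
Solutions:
 h(c) = C1


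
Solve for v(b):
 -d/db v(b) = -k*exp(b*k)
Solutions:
 v(b) = C1 + exp(b*k)


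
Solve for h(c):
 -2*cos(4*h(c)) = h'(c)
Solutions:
 h(c) = -asin((C1 + exp(16*c))/(C1 - exp(16*c)))/4 + pi/4
 h(c) = asin((C1 + exp(16*c))/(C1 - exp(16*c)))/4


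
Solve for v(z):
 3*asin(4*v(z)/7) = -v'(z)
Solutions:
 Integral(1/asin(4*_y/7), (_y, v(z))) = C1 - 3*z


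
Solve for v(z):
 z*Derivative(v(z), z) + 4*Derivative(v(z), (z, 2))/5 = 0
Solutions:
 v(z) = C1 + C2*erf(sqrt(10)*z/4)


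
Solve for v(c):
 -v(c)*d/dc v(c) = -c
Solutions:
 v(c) = -sqrt(C1 + c^2)
 v(c) = sqrt(C1 + c^2)


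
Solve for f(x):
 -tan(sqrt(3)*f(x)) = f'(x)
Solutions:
 f(x) = sqrt(3)*(pi - asin(C1*exp(-sqrt(3)*x)))/3
 f(x) = sqrt(3)*asin(C1*exp(-sqrt(3)*x))/3


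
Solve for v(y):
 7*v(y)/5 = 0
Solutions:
 v(y) = 0


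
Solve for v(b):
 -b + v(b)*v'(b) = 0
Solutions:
 v(b) = -sqrt(C1 + b^2)
 v(b) = sqrt(C1 + b^2)


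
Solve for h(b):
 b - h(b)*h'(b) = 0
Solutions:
 h(b) = -sqrt(C1 + b^2)
 h(b) = sqrt(C1 + b^2)


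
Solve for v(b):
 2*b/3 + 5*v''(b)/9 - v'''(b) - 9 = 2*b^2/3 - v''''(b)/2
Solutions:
 v(b) = C1 + C2*b + b^4/10 + 13*b^3/25 + 2457*b^2/250 + (C3*sin(b/3) + C4*cos(b/3))*exp(b)


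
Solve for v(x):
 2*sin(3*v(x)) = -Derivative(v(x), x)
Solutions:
 v(x) = -acos((-C1 - exp(12*x))/(C1 - exp(12*x)))/3 + 2*pi/3
 v(x) = acos((-C1 - exp(12*x))/(C1 - exp(12*x)))/3


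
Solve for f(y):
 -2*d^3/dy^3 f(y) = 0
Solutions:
 f(y) = C1 + C2*y + C3*y^2


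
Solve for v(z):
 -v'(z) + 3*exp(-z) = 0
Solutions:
 v(z) = C1 - 3*exp(-z)


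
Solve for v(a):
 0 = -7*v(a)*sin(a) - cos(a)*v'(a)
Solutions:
 v(a) = C1*cos(a)^7


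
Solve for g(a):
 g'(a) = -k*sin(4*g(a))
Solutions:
 g(a) = -acos((-C1 - exp(8*a*k))/(C1 - exp(8*a*k)))/4 + pi/2
 g(a) = acos((-C1 - exp(8*a*k))/(C1 - exp(8*a*k)))/4


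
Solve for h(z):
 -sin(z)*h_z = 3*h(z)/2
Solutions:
 h(z) = C1*(cos(z) + 1)^(3/4)/(cos(z) - 1)^(3/4)


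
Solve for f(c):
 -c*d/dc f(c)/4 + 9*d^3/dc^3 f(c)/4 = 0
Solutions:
 f(c) = C1 + Integral(C2*airyai(3^(1/3)*c/3) + C3*airybi(3^(1/3)*c/3), c)


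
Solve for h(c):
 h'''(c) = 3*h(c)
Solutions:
 h(c) = C3*exp(3^(1/3)*c) + (C1*sin(3^(5/6)*c/2) + C2*cos(3^(5/6)*c/2))*exp(-3^(1/3)*c/2)


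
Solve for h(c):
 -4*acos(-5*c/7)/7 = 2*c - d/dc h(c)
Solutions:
 h(c) = C1 + c^2 + 4*c*acos(-5*c/7)/7 + 4*sqrt(49 - 25*c^2)/35


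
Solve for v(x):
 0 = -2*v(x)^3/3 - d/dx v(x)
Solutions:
 v(x) = -sqrt(6)*sqrt(-1/(C1 - 2*x))/2
 v(x) = sqrt(6)*sqrt(-1/(C1 - 2*x))/2


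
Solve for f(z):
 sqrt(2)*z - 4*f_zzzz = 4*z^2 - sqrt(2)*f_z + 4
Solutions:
 f(z) = C1 + C4*exp(sqrt(2)*z/2) + 2*sqrt(2)*z^3/3 - z^2/2 + 2*sqrt(2)*z + (C2*sin(sqrt(6)*z/4) + C3*cos(sqrt(6)*z/4))*exp(-sqrt(2)*z/4)


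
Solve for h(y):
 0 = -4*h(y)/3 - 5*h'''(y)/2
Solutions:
 h(y) = C3*exp(-2*15^(2/3)*y/15) + (C1*sin(3^(1/6)*5^(2/3)*y/5) + C2*cos(3^(1/6)*5^(2/3)*y/5))*exp(15^(2/3)*y/15)


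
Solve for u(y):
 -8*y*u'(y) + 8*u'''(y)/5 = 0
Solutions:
 u(y) = C1 + Integral(C2*airyai(5^(1/3)*y) + C3*airybi(5^(1/3)*y), y)


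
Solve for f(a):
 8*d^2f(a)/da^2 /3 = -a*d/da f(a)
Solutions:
 f(a) = C1 + C2*erf(sqrt(3)*a/4)


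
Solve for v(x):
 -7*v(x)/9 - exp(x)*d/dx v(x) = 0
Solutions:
 v(x) = C1*exp(7*exp(-x)/9)


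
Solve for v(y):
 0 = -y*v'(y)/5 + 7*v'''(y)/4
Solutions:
 v(y) = C1 + Integral(C2*airyai(70^(2/3)*y/35) + C3*airybi(70^(2/3)*y/35), y)


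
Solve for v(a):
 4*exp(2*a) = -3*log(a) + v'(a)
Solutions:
 v(a) = C1 + 3*a*log(a) - 3*a + 2*exp(2*a)


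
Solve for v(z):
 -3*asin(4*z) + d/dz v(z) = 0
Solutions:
 v(z) = C1 + 3*z*asin(4*z) + 3*sqrt(1 - 16*z^2)/4


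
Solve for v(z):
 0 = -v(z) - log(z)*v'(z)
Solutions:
 v(z) = C1*exp(-li(z))


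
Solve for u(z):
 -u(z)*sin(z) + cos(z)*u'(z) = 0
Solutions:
 u(z) = C1/cos(z)


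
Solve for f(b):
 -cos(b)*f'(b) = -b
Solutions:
 f(b) = C1 + Integral(b/cos(b), b)


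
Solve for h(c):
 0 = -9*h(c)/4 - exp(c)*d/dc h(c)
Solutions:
 h(c) = C1*exp(9*exp(-c)/4)


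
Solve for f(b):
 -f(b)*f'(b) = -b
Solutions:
 f(b) = -sqrt(C1 + b^2)
 f(b) = sqrt(C1 + b^2)


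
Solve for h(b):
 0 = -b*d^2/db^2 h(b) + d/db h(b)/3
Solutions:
 h(b) = C1 + C2*b^(4/3)


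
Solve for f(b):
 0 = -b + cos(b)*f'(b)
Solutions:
 f(b) = C1 + Integral(b/cos(b), b)


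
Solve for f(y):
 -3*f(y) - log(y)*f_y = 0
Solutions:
 f(y) = C1*exp(-3*li(y))


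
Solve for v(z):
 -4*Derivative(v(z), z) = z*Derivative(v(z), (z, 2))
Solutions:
 v(z) = C1 + C2/z^3


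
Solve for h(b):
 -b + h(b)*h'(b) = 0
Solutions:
 h(b) = -sqrt(C1 + b^2)
 h(b) = sqrt(C1 + b^2)


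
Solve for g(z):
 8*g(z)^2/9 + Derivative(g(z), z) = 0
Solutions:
 g(z) = 9/(C1 + 8*z)


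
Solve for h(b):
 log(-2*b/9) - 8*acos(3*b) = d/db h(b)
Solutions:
 h(b) = C1 + b*log(-b) - 8*b*acos(3*b) - 2*b*log(3) - b + b*log(2) + 8*sqrt(1 - 9*b^2)/3


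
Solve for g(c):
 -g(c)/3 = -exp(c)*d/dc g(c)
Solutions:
 g(c) = C1*exp(-exp(-c)/3)


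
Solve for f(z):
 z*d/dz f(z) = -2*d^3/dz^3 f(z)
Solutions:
 f(z) = C1 + Integral(C2*airyai(-2^(2/3)*z/2) + C3*airybi(-2^(2/3)*z/2), z)


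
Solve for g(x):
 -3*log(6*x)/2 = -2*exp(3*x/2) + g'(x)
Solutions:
 g(x) = C1 - 3*x*log(x)/2 + 3*x*(1 - log(6))/2 + 4*exp(3*x/2)/3


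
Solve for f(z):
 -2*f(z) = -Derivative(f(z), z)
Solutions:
 f(z) = C1*exp(2*z)


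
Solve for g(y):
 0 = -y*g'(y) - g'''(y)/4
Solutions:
 g(y) = C1 + Integral(C2*airyai(-2^(2/3)*y) + C3*airybi(-2^(2/3)*y), y)


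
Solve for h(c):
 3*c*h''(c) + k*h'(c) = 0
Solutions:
 h(c) = C1 + c^(1 - re(k)/3)*(C2*sin(log(c)*Abs(im(k))/3) + C3*cos(log(c)*im(k)/3))


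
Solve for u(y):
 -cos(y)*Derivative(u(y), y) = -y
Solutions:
 u(y) = C1 + Integral(y/cos(y), y)


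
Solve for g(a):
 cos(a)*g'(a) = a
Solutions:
 g(a) = C1 + Integral(a/cos(a), a)


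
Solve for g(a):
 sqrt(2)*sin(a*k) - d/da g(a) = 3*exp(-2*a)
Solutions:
 g(a) = C1 + 3*exp(-2*a)/2 - sqrt(2)*cos(a*k)/k


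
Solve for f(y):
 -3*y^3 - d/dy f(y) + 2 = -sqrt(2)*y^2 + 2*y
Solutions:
 f(y) = C1 - 3*y^4/4 + sqrt(2)*y^3/3 - y^2 + 2*y


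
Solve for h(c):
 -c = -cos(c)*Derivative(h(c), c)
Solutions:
 h(c) = C1 + Integral(c/cos(c), c)


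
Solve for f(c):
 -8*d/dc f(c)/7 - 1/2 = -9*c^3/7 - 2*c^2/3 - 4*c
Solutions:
 f(c) = C1 + 9*c^4/32 + 7*c^3/36 + 7*c^2/4 - 7*c/16


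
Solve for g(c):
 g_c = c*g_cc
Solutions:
 g(c) = C1 + C2*c^2


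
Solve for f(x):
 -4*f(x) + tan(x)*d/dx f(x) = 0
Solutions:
 f(x) = C1*sin(x)^4


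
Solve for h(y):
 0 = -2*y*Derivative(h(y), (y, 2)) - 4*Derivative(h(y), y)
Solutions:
 h(y) = C1 + C2/y


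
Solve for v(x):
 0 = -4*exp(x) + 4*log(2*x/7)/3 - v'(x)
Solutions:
 v(x) = C1 + 4*x*log(x)/3 + 4*x*(-log(7) - 1 + log(2))/3 - 4*exp(x)


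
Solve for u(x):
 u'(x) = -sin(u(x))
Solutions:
 u(x) = -acos((-C1 - exp(2*x))/(C1 - exp(2*x))) + 2*pi
 u(x) = acos((-C1 - exp(2*x))/(C1 - exp(2*x)))


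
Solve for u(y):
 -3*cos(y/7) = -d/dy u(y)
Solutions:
 u(y) = C1 + 21*sin(y/7)


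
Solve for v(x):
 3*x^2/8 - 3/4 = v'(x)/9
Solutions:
 v(x) = C1 + 9*x^3/8 - 27*x/4


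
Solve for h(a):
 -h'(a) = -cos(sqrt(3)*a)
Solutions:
 h(a) = C1 + sqrt(3)*sin(sqrt(3)*a)/3


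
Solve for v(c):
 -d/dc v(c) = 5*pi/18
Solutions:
 v(c) = C1 - 5*pi*c/18


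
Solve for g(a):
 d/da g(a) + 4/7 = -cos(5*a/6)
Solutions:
 g(a) = C1 - 4*a/7 - 6*sin(5*a/6)/5


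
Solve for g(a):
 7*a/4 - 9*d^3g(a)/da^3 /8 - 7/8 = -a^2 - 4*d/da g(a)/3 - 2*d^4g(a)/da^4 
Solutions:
 g(a) = C1 + C2*exp(a*(27*3^(1/3)/(64*sqrt(3934) + 4015)^(1/3) + 18 + 3^(2/3)*(64*sqrt(3934) + 4015)^(1/3))/96)*sin(3^(1/6)*a*(-(64*sqrt(3934) + 4015)^(1/3) + 9*3^(2/3)/(64*sqrt(3934) + 4015)^(1/3))/32) + C3*exp(a*(27*3^(1/3)/(64*sqrt(3934) + 4015)^(1/3) + 18 + 3^(2/3)*(64*sqrt(3934) + 4015)^(1/3))/96)*cos(3^(1/6)*a*(-(64*sqrt(3934) + 4015)^(1/3) + 9*3^(2/3)/(64*sqrt(3934) + 4015)^(1/3))/32) + C4*exp(a*(-3^(2/3)*(64*sqrt(3934) + 4015)^(1/3) - 27*3^(1/3)/(64*sqrt(3934) + 4015)^(1/3) + 9)/48) - a^3/4 - 21*a^2/32 - 39*a/64


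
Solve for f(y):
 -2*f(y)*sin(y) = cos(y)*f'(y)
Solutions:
 f(y) = C1*cos(y)^2


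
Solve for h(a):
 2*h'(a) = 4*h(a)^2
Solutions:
 h(a) = -1/(C1 + 2*a)


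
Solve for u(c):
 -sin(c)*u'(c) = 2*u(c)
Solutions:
 u(c) = C1*(cos(c) + 1)/(cos(c) - 1)


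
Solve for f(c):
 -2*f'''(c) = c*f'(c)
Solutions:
 f(c) = C1 + Integral(C2*airyai(-2^(2/3)*c/2) + C3*airybi(-2^(2/3)*c/2), c)


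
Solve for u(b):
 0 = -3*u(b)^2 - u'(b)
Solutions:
 u(b) = 1/(C1 + 3*b)


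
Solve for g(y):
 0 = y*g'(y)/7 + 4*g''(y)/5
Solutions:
 g(y) = C1 + C2*erf(sqrt(70)*y/28)


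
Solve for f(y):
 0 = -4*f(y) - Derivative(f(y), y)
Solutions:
 f(y) = C1*exp(-4*y)


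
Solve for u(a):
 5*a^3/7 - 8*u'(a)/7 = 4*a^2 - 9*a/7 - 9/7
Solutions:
 u(a) = C1 + 5*a^4/32 - 7*a^3/6 + 9*a^2/16 + 9*a/8


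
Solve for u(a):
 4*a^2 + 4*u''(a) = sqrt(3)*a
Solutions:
 u(a) = C1 + C2*a - a^4/12 + sqrt(3)*a^3/24


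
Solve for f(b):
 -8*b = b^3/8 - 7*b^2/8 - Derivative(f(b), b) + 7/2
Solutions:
 f(b) = C1 + b^4/32 - 7*b^3/24 + 4*b^2 + 7*b/2


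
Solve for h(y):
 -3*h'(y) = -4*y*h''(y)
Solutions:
 h(y) = C1 + C2*y^(7/4)


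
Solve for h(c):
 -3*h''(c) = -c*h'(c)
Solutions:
 h(c) = C1 + C2*erfi(sqrt(6)*c/6)


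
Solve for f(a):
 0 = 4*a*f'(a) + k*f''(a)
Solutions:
 f(a) = C1 + C2*sqrt(k)*erf(sqrt(2)*a*sqrt(1/k))


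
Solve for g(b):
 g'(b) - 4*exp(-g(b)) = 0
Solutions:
 g(b) = log(C1 + 4*b)


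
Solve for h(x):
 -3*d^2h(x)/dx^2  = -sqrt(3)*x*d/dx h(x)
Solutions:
 h(x) = C1 + C2*erfi(sqrt(2)*3^(3/4)*x/6)


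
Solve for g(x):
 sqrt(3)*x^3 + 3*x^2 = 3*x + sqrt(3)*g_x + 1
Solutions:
 g(x) = C1 + x^4/4 + sqrt(3)*x^3/3 - sqrt(3)*x^2/2 - sqrt(3)*x/3


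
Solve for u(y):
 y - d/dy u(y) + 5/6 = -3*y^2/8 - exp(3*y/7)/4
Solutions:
 u(y) = C1 + y^3/8 + y^2/2 + 5*y/6 + 7*exp(3*y/7)/12


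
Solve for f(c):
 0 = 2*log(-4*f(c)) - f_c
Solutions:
 -Integral(1/(log(-_y) + 2*log(2)), (_y, f(c)))/2 = C1 - c


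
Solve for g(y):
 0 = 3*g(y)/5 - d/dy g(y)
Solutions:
 g(y) = C1*exp(3*y/5)


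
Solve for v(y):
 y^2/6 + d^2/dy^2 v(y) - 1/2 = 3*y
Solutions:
 v(y) = C1 + C2*y - y^4/72 + y^3/2 + y^2/4


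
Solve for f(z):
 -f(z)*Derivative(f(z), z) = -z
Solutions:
 f(z) = -sqrt(C1 + z^2)
 f(z) = sqrt(C1 + z^2)


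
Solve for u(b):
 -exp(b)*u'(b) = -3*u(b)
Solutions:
 u(b) = C1*exp(-3*exp(-b))


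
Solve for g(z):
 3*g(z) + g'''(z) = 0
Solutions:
 g(z) = C3*exp(-3^(1/3)*z) + (C1*sin(3^(5/6)*z/2) + C2*cos(3^(5/6)*z/2))*exp(3^(1/3)*z/2)


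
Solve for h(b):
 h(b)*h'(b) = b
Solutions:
 h(b) = -sqrt(C1 + b^2)
 h(b) = sqrt(C1 + b^2)


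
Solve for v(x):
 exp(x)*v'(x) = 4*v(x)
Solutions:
 v(x) = C1*exp(-4*exp(-x))


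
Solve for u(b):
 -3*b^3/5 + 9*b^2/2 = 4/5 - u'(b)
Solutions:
 u(b) = C1 + 3*b^4/20 - 3*b^3/2 + 4*b/5


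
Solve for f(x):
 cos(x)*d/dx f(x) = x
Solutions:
 f(x) = C1 + Integral(x/cos(x), x)


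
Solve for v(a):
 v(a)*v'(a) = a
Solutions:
 v(a) = -sqrt(C1 + a^2)
 v(a) = sqrt(C1 + a^2)


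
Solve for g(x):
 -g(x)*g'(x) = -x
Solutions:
 g(x) = -sqrt(C1 + x^2)
 g(x) = sqrt(C1 + x^2)


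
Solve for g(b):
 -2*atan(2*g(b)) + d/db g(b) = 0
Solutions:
 Integral(1/atan(2*_y), (_y, g(b))) = C1 + 2*b


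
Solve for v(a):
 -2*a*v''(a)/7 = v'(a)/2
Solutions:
 v(a) = C1 + C2/a^(3/4)


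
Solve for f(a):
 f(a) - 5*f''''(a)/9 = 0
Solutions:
 f(a) = C1*exp(-sqrt(3)*5^(3/4)*a/5) + C2*exp(sqrt(3)*5^(3/4)*a/5) + C3*sin(sqrt(3)*5^(3/4)*a/5) + C4*cos(sqrt(3)*5^(3/4)*a/5)


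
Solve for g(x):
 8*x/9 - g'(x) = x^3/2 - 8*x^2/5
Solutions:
 g(x) = C1 - x^4/8 + 8*x^3/15 + 4*x^2/9


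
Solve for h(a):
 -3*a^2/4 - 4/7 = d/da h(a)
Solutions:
 h(a) = C1 - a^3/4 - 4*a/7


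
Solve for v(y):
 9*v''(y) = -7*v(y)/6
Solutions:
 v(y) = C1*sin(sqrt(42)*y/18) + C2*cos(sqrt(42)*y/18)


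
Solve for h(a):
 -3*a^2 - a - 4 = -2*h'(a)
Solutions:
 h(a) = C1 + a^3/2 + a^2/4 + 2*a


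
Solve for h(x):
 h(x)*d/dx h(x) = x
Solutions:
 h(x) = -sqrt(C1 + x^2)
 h(x) = sqrt(C1 + x^2)


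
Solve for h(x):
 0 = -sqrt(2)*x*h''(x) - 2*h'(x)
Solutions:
 h(x) = C1 + C2*x^(1 - sqrt(2))


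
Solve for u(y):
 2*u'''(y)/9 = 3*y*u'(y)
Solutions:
 u(y) = C1 + Integral(C2*airyai(3*2^(2/3)*y/2) + C3*airybi(3*2^(2/3)*y/2), y)


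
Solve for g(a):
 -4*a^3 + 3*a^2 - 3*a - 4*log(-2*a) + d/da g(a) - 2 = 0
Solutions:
 g(a) = C1 + a^4 - a^3 + 3*a^2/2 + 4*a*log(-a) + 2*a*(-1 + 2*log(2))


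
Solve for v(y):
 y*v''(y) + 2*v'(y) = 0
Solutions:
 v(y) = C1 + C2/y


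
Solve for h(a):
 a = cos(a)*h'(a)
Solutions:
 h(a) = C1 + Integral(a/cos(a), a)


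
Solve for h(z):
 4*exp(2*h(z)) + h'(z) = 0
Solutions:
 h(z) = log(-sqrt(-1/(C1 - 4*z))) - log(2)/2
 h(z) = log(-1/(C1 - 4*z))/2 - log(2)/2


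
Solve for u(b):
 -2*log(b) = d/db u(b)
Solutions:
 u(b) = C1 - 2*b*log(b) + 2*b


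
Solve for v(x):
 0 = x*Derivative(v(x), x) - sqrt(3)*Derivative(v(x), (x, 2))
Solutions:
 v(x) = C1 + C2*erfi(sqrt(2)*3^(3/4)*x/6)


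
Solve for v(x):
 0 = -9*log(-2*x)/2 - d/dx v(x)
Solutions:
 v(x) = C1 - 9*x*log(-x)/2 + 9*x*(1 - log(2))/2


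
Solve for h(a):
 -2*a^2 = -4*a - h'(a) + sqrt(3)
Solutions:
 h(a) = C1 + 2*a^3/3 - 2*a^2 + sqrt(3)*a


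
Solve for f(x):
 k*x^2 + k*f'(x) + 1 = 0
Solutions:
 f(x) = C1 - x^3/3 - x/k


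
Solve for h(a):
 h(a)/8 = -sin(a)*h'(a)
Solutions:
 h(a) = C1*(cos(a) + 1)^(1/16)/(cos(a) - 1)^(1/16)


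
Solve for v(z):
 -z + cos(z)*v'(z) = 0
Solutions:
 v(z) = C1 + Integral(z/cos(z), z)


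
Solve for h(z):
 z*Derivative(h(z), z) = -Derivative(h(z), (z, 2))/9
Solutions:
 h(z) = C1 + C2*erf(3*sqrt(2)*z/2)


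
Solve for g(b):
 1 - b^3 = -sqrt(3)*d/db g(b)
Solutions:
 g(b) = C1 + sqrt(3)*b^4/12 - sqrt(3)*b/3


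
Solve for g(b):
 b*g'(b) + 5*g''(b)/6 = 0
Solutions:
 g(b) = C1 + C2*erf(sqrt(15)*b/5)


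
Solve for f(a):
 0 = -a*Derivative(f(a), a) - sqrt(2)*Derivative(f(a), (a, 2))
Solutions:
 f(a) = C1 + C2*erf(2^(1/4)*a/2)


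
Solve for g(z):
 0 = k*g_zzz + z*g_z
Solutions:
 g(z) = C1 + Integral(C2*airyai(z*(-1/k)^(1/3)) + C3*airybi(z*(-1/k)^(1/3)), z)


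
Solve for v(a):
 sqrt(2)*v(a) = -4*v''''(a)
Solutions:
 v(a) = (C1*sin(2^(1/8)*a/2) + C2*cos(2^(1/8)*a/2))*exp(-2^(1/8)*a/2) + (C3*sin(2^(1/8)*a/2) + C4*cos(2^(1/8)*a/2))*exp(2^(1/8)*a/2)


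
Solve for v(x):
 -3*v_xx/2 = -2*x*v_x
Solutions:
 v(x) = C1 + C2*erfi(sqrt(6)*x/3)


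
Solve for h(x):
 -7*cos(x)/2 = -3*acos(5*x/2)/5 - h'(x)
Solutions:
 h(x) = C1 - 3*x*acos(5*x/2)/5 + 3*sqrt(4 - 25*x^2)/25 + 7*sin(x)/2


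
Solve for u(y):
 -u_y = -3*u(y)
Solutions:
 u(y) = C1*exp(3*y)


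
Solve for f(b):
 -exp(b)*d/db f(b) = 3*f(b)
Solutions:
 f(b) = C1*exp(3*exp(-b))


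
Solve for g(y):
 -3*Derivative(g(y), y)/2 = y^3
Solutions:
 g(y) = C1 - y^4/6


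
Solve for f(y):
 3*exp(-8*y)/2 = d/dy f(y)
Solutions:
 f(y) = C1 - 3*exp(-8*y)/16


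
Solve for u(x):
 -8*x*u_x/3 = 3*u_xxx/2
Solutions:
 u(x) = C1 + Integral(C2*airyai(-2*6^(1/3)*x/3) + C3*airybi(-2*6^(1/3)*x/3), x)


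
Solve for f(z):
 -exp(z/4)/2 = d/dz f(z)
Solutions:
 f(z) = C1 - 2*exp(z/4)


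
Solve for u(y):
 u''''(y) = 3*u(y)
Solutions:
 u(y) = C1*exp(-3^(1/4)*y) + C2*exp(3^(1/4)*y) + C3*sin(3^(1/4)*y) + C4*cos(3^(1/4)*y)


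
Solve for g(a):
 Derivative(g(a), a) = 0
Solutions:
 g(a) = C1


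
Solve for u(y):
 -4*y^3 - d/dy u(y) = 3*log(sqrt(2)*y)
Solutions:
 u(y) = C1 - y^4 - 3*y*log(y) - 3*y*log(2)/2 + 3*y


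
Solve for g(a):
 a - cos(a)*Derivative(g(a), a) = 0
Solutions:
 g(a) = C1 + Integral(a/cos(a), a)


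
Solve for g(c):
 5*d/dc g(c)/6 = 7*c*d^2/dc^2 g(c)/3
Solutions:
 g(c) = C1 + C2*c^(19/14)


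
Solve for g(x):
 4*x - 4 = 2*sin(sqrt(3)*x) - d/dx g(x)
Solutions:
 g(x) = C1 - 2*x^2 + 4*x - 2*sqrt(3)*cos(sqrt(3)*x)/3


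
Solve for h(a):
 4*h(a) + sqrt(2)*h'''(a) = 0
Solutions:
 h(a) = C3*exp(-sqrt(2)*a) + (C1*sin(sqrt(6)*a/2) + C2*cos(sqrt(6)*a/2))*exp(sqrt(2)*a/2)


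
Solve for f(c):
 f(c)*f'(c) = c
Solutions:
 f(c) = -sqrt(C1 + c^2)
 f(c) = sqrt(C1 + c^2)


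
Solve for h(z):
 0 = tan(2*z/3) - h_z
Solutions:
 h(z) = C1 - 3*log(cos(2*z/3))/2


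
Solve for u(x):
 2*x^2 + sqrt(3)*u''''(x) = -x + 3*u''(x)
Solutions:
 u(x) = C1 + C2*x + C3*exp(-3^(1/4)*x) + C4*exp(3^(1/4)*x) + x^4/18 + x^3/18 + 2*sqrt(3)*x^2/9


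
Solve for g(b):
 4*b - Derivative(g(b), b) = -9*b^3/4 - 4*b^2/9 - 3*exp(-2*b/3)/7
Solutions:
 g(b) = C1 + 9*b^4/16 + 4*b^3/27 + 2*b^2 - 9*exp(-2*b/3)/14


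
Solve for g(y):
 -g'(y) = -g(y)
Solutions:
 g(y) = C1*exp(y)


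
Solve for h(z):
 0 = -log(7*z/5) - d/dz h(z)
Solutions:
 h(z) = C1 - z*log(z) + z*log(5/7) + z


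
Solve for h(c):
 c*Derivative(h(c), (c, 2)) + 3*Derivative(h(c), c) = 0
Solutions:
 h(c) = C1 + C2/c^2


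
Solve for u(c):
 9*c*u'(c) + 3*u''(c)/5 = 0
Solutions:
 u(c) = C1 + C2*erf(sqrt(30)*c/2)


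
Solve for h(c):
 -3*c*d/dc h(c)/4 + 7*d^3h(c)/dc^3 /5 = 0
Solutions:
 h(c) = C1 + Integral(C2*airyai(1470^(1/3)*c/14) + C3*airybi(1470^(1/3)*c/14), c)


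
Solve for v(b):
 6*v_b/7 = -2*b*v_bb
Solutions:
 v(b) = C1 + C2*b^(4/7)


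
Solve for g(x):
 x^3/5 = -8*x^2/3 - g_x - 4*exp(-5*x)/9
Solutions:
 g(x) = C1 - x^4/20 - 8*x^3/9 + 4*exp(-5*x)/45


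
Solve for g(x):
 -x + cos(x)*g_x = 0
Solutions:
 g(x) = C1 + Integral(x/cos(x), x)


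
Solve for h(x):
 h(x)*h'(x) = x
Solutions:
 h(x) = -sqrt(C1 + x^2)
 h(x) = sqrt(C1 + x^2)


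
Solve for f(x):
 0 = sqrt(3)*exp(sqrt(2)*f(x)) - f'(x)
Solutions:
 f(x) = sqrt(2)*(2*log(-1/(C1 + sqrt(3)*x)) - log(2))/4


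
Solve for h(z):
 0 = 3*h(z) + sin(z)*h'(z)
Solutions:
 h(z) = C1*(cos(z) + 1)^(3/2)/(cos(z) - 1)^(3/2)


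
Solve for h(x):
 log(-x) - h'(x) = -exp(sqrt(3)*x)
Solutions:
 h(x) = C1 + x*log(-x) - x + sqrt(3)*exp(sqrt(3)*x)/3


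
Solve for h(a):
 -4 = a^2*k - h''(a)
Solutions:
 h(a) = C1 + C2*a + a^4*k/12 + 2*a^2


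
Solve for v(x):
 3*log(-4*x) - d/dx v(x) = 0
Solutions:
 v(x) = C1 + 3*x*log(-x) + 3*x*(-1 + 2*log(2))


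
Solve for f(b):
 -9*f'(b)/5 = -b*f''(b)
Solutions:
 f(b) = C1 + C2*b^(14/5)


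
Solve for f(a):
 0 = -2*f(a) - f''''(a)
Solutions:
 f(a) = (C1*sin(2^(3/4)*a/2) + C2*cos(2^(3/4)*a/2))*exp(-2^(3/4)*a/2) + (C3*sin(2^(3/4)*a/2) + C4*cos(2^(3/4)*a/2))*exp(2^(3/4)*a/2)


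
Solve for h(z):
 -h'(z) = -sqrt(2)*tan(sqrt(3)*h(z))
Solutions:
 h(z) = sqrt(3)*(pi - asin(C1*exp(sqrt(6)*z)))/3
 h(z) = sqrt(3)*asin(C1*exp(sqrt(6)*z))/3


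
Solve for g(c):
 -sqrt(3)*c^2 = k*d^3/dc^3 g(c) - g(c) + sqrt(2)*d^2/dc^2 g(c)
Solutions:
 g(c) = C1*exp(-c*((sqrt(((-27 + 4*sqrt(2)/k^2)^2 - 32/k^4)/k^2)/2 - 27/(2*k) + 2*sqrt(2)/k^3)^(1/3) + sqrt(2)/k + 2/(k^2*(sqrt(((-27 + 4*sqrt(2)/k^2)^2 - 32/k^4)/k^2)/2 - 27/(2*k) + 2*sqrt(2)/k^3)^(1/3)))/3) + C2*exp(c*((sqrt(((-27 + 4*sqrt(2)/k^2)^2 - 32/k^4)/k^2)/2 - 27/(2*k) + 2*sqrt(2)/k^3)^(1/3) - sqrt(3)*I*(sqrt(((-27 + 4*sqrt(2)/k^2)^2 - 32/k^4)/k^2)/2 - 27/(2*k) + 2*sqrt(2)/k^3)^(1/3) - 2*sqrt(2)/k - 8/(k^2*(-1 + sqrt(3)*I)*(sqrt(((-27 + 4*sqrt(2)/k^2)^2 - 32/k^4)/k^2)/2 - 27/(2*k) + 2*sqrt(2)/k^3)^(1/3)))/6) + C3*exp(c*((sqrt(((-27 + 4*sqrt(2)/k^2)^2 - 32/k^4)/k^2)/2 - 27/(2*k) + 2*sqrt(2)/k^3)^(1/3) + sqrt(3)*I*(sqrt(((-27 + 4*sqrt(2)/k^2)^2 - 32/k^4)/k^2)/2 - 27/(2*k) + 2*sqrt(2)/k^3)^(1/3) - 2*sqrt(2)/k + 8/(k^2*(1 + sqrt(3)*I)*(sqrt(((-27 + 4*sqrt(2)/k^2)^2 - 32/k^4)/k^2)/2 - 27/(2*k) + 2*sqrt(2)/k^3)^(1/3)))/6) + sqrt(3)*c^2 + 2*sqrt(6)


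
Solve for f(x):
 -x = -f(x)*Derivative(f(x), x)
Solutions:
 f(x) = -sqrt(C1 + x^2)
 f(x) = sqrt(C1 + x^2)


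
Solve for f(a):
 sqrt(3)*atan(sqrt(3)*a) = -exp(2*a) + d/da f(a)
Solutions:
 f(a) = C1 + sqrt(3)*(a*atan(sqrt(3)*a) - sqrt(3)*log(3*a^2 + 1)/6) + exp(2*a)/2


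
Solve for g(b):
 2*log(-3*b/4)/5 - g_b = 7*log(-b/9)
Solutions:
 g(b) = C1 - 33*b*log(-b)/5 + b*(-4*log(2) + 33 + 72*log(3))/5


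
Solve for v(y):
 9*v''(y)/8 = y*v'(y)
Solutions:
 v(y) = C1 + C2*erfi(2*y/3)


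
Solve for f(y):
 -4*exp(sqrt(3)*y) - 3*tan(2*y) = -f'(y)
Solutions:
 f(y) = C1 + 4*sqrt(3)*exp(sqrt(3)*y)/3 - 3*log(cos(2*y))/2


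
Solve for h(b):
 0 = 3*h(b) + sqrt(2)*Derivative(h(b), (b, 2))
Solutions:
 h(b) = C1*sin(2^(3/4)*sqrt(3)*b/2) + C2*cos(2^(3/4)*sqrt(3)*b/2)


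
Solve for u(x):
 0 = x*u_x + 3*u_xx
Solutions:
 u(x) = C1 + C2*erf(sqrt(6)*x/6)


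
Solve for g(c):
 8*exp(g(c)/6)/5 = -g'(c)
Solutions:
 g(c) = 6*log(1/(C1 + 8*c)) + 6*log(30)


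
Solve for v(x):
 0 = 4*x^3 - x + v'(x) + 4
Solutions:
 v(x) = C1 - x^4 + x^2/2 - 4*x


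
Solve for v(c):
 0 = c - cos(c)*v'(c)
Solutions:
 v(c) = C1 + Integral(c/cos(c), c)


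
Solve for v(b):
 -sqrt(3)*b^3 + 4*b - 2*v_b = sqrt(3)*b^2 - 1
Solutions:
 v(b) = C1 - sqrt(3)*b^4/8 - sqrt(3)*b^3/6 + b^2 + b/2


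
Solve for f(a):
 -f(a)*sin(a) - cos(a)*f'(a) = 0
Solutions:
 f(a) = C1*cos(a)


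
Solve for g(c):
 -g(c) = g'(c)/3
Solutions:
 g(c) = C1*exp(-3*c)


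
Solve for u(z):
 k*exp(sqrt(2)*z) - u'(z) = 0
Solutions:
 u(z) = C1 + sqrt(2)*k*exp(sqrt(2)*z)/2


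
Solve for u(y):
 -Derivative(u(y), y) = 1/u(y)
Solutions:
 u(y) = -sqrt(C1 - 2*y)
 u(y) = sqrt(C1 - 2*y)


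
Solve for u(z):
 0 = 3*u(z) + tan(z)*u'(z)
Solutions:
 u(z) = C1/sin(z)^3


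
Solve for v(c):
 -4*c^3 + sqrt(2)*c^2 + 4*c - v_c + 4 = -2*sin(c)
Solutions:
 v(c) = C1 - c^4 + sqrt(2)*c^3/3 + 2*c^2 + 4*c - 2*cos(c)


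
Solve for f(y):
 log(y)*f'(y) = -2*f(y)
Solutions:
 f(y) = C1*exp(-2*li(y))


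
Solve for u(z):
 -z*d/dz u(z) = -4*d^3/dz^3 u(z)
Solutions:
 u(z) = C1 + Integral(C2*airyai(2^(1/3)*z/2) + C3*airybi(2^(1/3)*z/2), z)


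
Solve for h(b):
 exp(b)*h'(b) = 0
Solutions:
 h(b) = C1


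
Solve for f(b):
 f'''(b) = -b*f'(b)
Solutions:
 f(b) = C1 + Integral(C2*airyai(-b) + C3*airybi(-b), b)


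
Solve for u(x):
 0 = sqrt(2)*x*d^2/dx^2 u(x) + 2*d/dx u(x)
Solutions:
 u(x) = C1 + C2*x^(1 - sqrt(2))


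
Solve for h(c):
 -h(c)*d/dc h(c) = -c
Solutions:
 h(c) = -sqrt(C1 + c^2)
 h(c) = sqrt(C1 + c^2)


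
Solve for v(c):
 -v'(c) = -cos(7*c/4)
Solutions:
 v(c) = C1 + 4*sin(7*c/4)/7


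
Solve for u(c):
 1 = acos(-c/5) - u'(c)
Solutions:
 u(c) = C1 + c*acos(-c/5) - c + sqrt(25 - c^2)


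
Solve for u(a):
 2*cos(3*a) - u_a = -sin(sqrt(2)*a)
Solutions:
 u(a) = C1 + 2*sin(3*a)/3 - sqrt(2)*cos(sqrt(2)*a)/2


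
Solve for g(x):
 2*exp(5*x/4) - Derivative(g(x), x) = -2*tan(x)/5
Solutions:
 g(x) = C1 + 8*exp(5*x/4)/5 - 2*log(cos(x))/5


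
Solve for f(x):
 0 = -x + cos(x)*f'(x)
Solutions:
 f(x) = C1 + Integral(x/cos(x), x)


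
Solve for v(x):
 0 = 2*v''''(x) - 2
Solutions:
 v(x) = C1 + C2*x + C3*x^2 + C4*x^3 + x^4/24


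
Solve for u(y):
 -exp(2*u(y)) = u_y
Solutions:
 u(y) = log(-sqrt(-1/(C1 - y))) - log(2)/2
 u(y) = log(-1/(C1 - y))/2 - log(2)/2


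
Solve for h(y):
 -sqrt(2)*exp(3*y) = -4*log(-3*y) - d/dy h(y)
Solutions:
 h(y) = C1 - 4*y*log(-y) + 4*y*(1 - log(3)) + sqrt(2)*exp(3*y)/3


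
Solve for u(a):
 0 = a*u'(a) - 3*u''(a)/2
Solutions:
 u(a) = C1 + C2*erfi(sqrt(3)*a/3)


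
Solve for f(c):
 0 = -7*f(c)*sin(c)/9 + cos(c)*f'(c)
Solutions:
 f(c) = C1/cos(c)^(7/9)


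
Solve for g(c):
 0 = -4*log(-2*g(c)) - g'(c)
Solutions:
 Integral(1/(log(-_y) + log(2)), (_y, g(c)))/4 = C1 - c


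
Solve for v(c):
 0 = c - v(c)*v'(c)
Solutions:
 v(c) = -sqrt(C1 + c^2)
 v(c) = sqrt(C1 + c^2)


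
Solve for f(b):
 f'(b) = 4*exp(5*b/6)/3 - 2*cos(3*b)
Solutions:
 f(b) = C1 + 8*exp(5*b/6)/5 - 2*sin(3*b)/3


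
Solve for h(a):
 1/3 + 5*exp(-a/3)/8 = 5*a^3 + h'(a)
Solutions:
 h(a) = C1 - 5*a^4/4 + a/3 - 15*exp(-a/3)/8


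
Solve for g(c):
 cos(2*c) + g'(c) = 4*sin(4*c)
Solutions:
 g(c) = C1 - sin(2*c)/2 - cos(4*c)


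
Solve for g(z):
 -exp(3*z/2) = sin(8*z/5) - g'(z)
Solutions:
 g(z) = C1 + 2*exp(3*z/2)/3 - 5*cos(8*z/5)/8


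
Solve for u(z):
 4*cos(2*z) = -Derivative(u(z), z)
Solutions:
 u(z) = C1 - 2*sin(2*z)


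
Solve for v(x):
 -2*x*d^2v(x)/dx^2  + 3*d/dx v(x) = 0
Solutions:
 v(x) = C1 + C2*x^(5/2)


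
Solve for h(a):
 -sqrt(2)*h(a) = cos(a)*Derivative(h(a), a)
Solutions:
 h(a) = C1*(sin(a) - 1)^(sqrt(2)/2)/(sin(a) + 1)^(sqrt(2)/2)


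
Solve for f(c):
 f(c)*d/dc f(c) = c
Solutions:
 f(c) = -sqrt(C1 + c^2)
 f(c) = sqrt(C1 + c^2)


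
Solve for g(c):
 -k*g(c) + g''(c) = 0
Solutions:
 g(c) = C1*exp(-c*sqrt(k)) + C2*exp(c*sqrt(k))


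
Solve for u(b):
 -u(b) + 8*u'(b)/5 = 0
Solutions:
 u(b) = C1*exp(5*b/8)


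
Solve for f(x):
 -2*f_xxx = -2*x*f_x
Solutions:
 f(x) = C1 + Integral(C2*airyai(x) + C3*airybi(x), x)


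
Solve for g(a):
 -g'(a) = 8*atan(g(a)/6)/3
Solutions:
 Integral(1/atan(_y/6), (_y, g(a))) = C1 - 8*a/3


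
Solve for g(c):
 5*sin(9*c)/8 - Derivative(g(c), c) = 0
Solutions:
 g(c) = C1 - 5*cos(9*c)/72


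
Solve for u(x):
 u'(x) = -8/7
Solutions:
 u(x) = C1 - 8*x/7


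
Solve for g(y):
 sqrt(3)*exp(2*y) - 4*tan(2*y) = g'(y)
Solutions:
 g(y) = C1 + sqrt(3)*exp(2*y)/2 + 2*log(cos(2*y))


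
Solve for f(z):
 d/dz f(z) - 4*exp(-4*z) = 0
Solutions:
 f(z) = C1 - exp(-4*z)


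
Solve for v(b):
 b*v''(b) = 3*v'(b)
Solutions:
 v(b) = C1 + C2*b^4


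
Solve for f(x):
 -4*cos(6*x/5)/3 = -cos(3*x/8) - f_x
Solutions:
 f(x) = C1 - 8*sin(3*x/8)/3 + 10*sin(6*x/5)/9


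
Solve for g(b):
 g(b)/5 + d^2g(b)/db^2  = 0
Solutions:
 g(b) = C1*sin(sqrt(5)*b/5) + C2*cos(sqrt(5)*b/5)


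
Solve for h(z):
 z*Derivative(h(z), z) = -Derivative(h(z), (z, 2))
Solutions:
 h(z) = C1 + C2*erf(sqrt(2)*z/2)


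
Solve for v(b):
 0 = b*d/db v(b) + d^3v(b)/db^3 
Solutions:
 v(b) = C1 + Integral(C2*airyai(-b) + C3*airybi(-b), b)


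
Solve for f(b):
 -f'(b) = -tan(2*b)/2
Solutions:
 f(b) = C1 - log(cos(2*b))/4


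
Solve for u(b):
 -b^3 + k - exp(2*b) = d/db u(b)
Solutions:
 u(b) = C1 - b^4/4 + b*k - exp(2*b)/2


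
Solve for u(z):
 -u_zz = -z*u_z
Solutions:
 u(z) = C1 + C2*erfi(sqrt(2)*z/2)


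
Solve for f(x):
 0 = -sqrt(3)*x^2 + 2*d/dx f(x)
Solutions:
 f(x) = C1 + sqrt(3)*x^3/6


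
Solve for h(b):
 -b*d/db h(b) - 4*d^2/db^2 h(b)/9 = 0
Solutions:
 h(b) = C1 + C2*erf(3*sqrt(2)*b/4)


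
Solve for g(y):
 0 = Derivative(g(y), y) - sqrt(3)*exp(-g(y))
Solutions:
 g(y) = log(C1 + sqrt(3)*y)


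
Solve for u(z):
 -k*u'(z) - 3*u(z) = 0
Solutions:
 u(z) = C1*exp(-3*z/k)


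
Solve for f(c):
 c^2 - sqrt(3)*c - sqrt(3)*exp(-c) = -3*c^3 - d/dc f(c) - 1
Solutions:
 f(c) = C1 - 3*c^4/4 - c^3/3 + sqrt(3)*c^2/2 - c - sqrt(3)*exp(-c)


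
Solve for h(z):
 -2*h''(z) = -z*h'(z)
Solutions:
 h(z) = C1 + C2*erfi(z/2)


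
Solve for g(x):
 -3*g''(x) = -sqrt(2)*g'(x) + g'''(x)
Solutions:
 g(x) = C1 + C2*exp(x*(-3 + sqrt(4*sqrt(2) + 9))/2) + C3*exp(-x*(3 + sqrt(4*sqrt(2) + 9))/2)


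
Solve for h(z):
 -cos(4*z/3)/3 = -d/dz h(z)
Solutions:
 h(z) = C1 + sin(4*z/3)/4


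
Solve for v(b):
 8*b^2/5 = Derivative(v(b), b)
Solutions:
 v(b) = C1 + 8*b^3/15


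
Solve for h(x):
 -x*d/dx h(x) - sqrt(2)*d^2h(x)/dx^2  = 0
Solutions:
 h(x) = C1 + C2*erf(2^(1/4)*x/2)


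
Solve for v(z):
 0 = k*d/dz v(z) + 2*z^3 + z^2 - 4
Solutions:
 v(z) = C1 - z^4/(2*k) - z^3/(3*k) + 4*z/k


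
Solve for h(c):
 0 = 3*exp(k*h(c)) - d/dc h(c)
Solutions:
 h(c) = Piecewise((log(-1/(C1*k + 3*c*k))/k, Ne(k, 0)), (nan, True))
 h(c) = Piecewise((C1 + 3*c, Eq(k, 0)), (nan, True))


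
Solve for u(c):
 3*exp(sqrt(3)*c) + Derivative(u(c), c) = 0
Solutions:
 u(c) = C1 - sqrt(3)*exp(sqrt(3)*c)


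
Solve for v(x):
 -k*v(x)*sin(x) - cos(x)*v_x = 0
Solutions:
 v(x) = C1*exp(k*log(cos(x)))


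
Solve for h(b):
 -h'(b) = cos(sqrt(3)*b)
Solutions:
 h(b) = C1 - sqrt(3)*sin(sqrt(3)*b)/3


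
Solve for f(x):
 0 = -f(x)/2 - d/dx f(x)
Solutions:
 f(x) = C1*exp(-x/2)


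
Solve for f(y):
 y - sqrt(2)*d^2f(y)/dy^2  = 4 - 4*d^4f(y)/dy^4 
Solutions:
 f(y) = C1 + C2*y + C3*exp(-2^(1/4)*y/2) + C4*exp(2^(1/4)*y/2) + sqrt(2)*y^3/12 - sqrt(2)*y^2


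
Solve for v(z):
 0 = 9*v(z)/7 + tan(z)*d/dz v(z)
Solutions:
 v(z) = C1/sin(z)^(9/7)


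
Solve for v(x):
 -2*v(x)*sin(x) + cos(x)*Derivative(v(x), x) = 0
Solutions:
 v(x) = C1/cos(x)^2


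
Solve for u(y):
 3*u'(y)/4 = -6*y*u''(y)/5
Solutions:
 u(y) = C1 + C2*y^(3/8)


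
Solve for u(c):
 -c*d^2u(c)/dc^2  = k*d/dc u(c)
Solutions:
 u(c) = C1 + c^(1 - re(k))*(C2*sin(log(c)*Abs(im(k))) + C3*cos(log(c)*im(k)))


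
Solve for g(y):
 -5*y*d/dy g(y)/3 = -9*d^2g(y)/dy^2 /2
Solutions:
 g(y) = C1 + C2*erfi(sqrt(15)*y/9)


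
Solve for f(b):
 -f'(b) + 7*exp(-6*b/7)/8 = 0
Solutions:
 f(b) = C1 - 49*exp(-6*b/7)/48


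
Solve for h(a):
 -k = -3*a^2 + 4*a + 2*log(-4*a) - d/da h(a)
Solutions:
 h(a) = C1 - a^3 + 2*a^2 + a*(k - 2 + 4*log(2)) + 2*a*log(-a)


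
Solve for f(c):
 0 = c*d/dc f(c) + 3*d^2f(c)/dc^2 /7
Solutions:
 f(c) = C1 + C2*erf(sqrt(42)*c/6)


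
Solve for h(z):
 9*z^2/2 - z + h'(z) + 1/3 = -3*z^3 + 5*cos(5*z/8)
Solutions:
 h(z) = C1 - 3*z^4/4 - 3*z^3/2 + z^2/2 - z/3 + 8*sin(5*z/8)


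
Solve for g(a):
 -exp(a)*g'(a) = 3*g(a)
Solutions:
 g(a) = C1*exp(3*exp(-a))


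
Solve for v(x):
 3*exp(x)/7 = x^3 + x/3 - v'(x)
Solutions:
 v(x) = C1 + x^4/4 + x^2/6 - 3*exp(x)/7


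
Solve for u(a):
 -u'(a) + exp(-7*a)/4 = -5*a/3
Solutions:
 u(a) = C1 + 5*a^2/6 - exp(-7*a)/28


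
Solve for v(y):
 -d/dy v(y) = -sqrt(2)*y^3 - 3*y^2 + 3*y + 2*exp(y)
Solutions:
 v(y) = C1 + sqrt(2)*y^4/4 + y^3 - 3*y^2/2 - 2*exp(y)


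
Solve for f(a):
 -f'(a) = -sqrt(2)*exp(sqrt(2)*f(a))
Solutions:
 f(a) = sqrt(2)*(2*log(-1/(C1 + sqrt(2)*a)) - log(2))/4


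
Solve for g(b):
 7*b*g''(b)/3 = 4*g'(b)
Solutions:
 g(b) = C1 + C2*b^(19/7)


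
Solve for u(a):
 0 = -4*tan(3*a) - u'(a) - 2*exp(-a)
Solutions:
 u(a) = C1 - 2*log(tan(3*a)^2 + 1)/3 + 2*exp(-a)


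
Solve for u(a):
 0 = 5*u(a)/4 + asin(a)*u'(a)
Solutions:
 u(a) = C1*exp(-5*Integral(1/asin(a), a)/4)


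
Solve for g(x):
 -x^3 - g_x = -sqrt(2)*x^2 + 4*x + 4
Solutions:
 g(x) = C1 - x^4/4 + sqrt(2)*x^3/3 - 2*x^2 - 4*x


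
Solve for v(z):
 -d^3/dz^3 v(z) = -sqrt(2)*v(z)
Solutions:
 v(z) = C3*exp(2^(1/6)*z) + (C1*sin(2^(1/6)*sqrt(3)*z/2) + C2*cos(2^(1/6)*sqrt(3)*z/2))*exp(-2^(1/6)*z/2)


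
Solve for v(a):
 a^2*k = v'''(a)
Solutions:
 v(a) = C1 + C2*a + C3*a^2 + a^5*k/60


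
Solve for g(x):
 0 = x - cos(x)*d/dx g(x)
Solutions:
 g(x) = C1 + Integral(x/cos(x), x)


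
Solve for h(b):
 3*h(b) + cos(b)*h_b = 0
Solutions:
 h(b) = C1*(sin(b) - 1)^(3/2)/(sin(b) + 1)^(3/2)


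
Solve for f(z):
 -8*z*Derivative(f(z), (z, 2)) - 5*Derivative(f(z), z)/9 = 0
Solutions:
 f(z) = C1 + C2*z^(67/72)


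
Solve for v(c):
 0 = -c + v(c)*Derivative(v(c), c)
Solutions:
 v(c) = -sqrt(C1 + c^2)
 v(c) = sqrt(C1 + c^2)


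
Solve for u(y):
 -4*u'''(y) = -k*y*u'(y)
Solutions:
 u(y) = C1 + Integral(C2*airyai(2^(1/3)*k^(1/3)*y/2) + C3*airybi(2^(1/3)*k^(1/3)*y/2), y)


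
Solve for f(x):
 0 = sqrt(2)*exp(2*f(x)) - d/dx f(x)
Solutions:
 f(x) = log(-sqrt(-1/(C1 + sqrt(2)*x))) - log(2)/2
 f(x) = log(-1/(C1 + sqrt(2)*x))/2 - log(2)/2


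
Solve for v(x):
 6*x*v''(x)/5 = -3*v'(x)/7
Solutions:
 v(x) = C1 + C2*x^(9/14)


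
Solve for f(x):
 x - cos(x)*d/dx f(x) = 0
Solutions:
 f(x) = C1 + Integral(x/cos(x), x)


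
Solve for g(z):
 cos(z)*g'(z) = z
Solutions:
 g(z) = C1 + Integral(z/cos(z), z)


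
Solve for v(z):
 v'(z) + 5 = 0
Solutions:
 v(z) = C1 - 5*z


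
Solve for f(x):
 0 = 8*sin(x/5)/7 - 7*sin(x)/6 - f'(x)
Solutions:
 f(x) = C1 - 40*cos(x/5)/7 + 7*cos(x)/6


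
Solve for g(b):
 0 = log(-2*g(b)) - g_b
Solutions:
 -Integral(1/(log(-_y) + log(2)), (_y, g(b))) = C1 - b


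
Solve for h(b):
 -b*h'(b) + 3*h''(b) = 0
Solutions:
 h(b) = C1 + C2*erfi(sqrt(6)*b/6)


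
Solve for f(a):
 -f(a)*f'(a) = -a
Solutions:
 f(a) = -sqrt(C1 + a^2)
 f(a) = sqrt(C1 + a^2)


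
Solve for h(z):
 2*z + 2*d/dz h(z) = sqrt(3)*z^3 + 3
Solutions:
 h(z) = C1 + sqrt(3)*z^4/8 - z^2/2 + 3*z/2


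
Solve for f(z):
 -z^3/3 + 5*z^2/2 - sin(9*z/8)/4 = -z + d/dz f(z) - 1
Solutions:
 f(z) = C1 - z^4/12 + 5*z^3/6 + z^2/2 + z + 2*cos(9*z/8)/9


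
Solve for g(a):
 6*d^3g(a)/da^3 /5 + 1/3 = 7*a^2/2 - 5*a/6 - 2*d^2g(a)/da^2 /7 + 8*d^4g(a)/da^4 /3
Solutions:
 g(a) = C1 + C2*a + C3*exp(a*(63 - sqrt(12369))/280) + C4*exp(a*(63 + sqrt(12369))/280) + 49*a^4/48 - 6349*a^3/360 + 67193*a^2/200


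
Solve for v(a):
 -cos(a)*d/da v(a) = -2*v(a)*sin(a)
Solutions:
 v(a) = C1/cos(a)^2


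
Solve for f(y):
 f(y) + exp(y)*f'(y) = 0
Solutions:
 f(y) = C1*exp(exp(-y))


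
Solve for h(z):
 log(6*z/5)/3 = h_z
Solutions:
 h(z) = C1 + z*log(z)/3 - z*log(5)/3 - z/3 + z*log(6)/3


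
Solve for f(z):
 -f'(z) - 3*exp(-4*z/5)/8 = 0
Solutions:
 f(z) = C1 + 15*exp(-4*z/5)/32


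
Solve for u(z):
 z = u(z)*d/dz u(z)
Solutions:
 u(z) = -sqrt(C1 + z^2)
 u(z) = sqrt(C1 + z^2)


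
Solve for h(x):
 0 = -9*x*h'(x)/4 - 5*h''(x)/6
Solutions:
 h(x) = C1 + C2*erf(3*sqrt(15)*x/10)


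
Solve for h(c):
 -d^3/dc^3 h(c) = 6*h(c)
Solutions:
 h(c) = C3*exp(-6^(1/3)*c) + (C1*sin(2^(1/3)*3^(5/6)*c/2) + C2*cos(2^(1/3)*3^(5/6)*c/2))*exp(6^(1/3)*c/2)
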